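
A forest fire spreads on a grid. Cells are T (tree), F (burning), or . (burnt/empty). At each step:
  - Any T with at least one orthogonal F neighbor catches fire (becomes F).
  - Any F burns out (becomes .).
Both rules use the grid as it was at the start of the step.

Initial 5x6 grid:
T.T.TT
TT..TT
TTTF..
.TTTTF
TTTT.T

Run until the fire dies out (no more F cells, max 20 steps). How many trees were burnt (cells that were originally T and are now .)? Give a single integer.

Answer: 15

Derivation:
Step 1: +4 fires, +2 burnt (F count now 4)
Step 2: +3 fires, +4 burnt (F count now 3)
Step 3: +4 fires, +3 burnt (F count now 4)
Step 4: +2 fires, +4 burnt (F count now 2)
Step 5: +2 fires, +2 burnt (F count now 2)
Step 6: +0 fires, +2 burnt (F count now 0)
Fire out after step 6
Initially T: 20, now '.': 25
Total burnt (originally-T cells now '.'): 15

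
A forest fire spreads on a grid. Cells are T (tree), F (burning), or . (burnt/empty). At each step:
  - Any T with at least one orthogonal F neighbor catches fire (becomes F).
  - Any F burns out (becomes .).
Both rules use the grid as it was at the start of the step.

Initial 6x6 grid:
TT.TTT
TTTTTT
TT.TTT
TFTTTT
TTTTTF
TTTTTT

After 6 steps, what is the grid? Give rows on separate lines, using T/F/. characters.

Step 1: 7 trees catch fire, 2 burn out
  TT.TTT
  TTTTTT
  TF.TTT
  F.FTTF
  TFTTF.
  TTTTTF
Step 2: 10 trees catch fire, 7 burn out
  TT.TTT
  TFTTTT
  F..TTF
  ...FF.
  F.FF..
  TFTTF.
Step 3: 9 trees catch fire, 10 burn out
  TF.TTT
  F.FTTF
  ...FF.
  ......
  ......
  F.FF..
Step 4: 4 trees catch fire, 9 burn out
  F..TTF
  ...FF.
  ......
  ......
  ......
  ......
Step 5: 2 trees catch fire, 4 burn out
  ...FF.
  ......
  ......
  ......
  ......
  ......
Step 6: 0 trees catch fire, 2 burn out
  ......
  ......
  ......
  ......
  ......
  ......

......
......
......
......
......
......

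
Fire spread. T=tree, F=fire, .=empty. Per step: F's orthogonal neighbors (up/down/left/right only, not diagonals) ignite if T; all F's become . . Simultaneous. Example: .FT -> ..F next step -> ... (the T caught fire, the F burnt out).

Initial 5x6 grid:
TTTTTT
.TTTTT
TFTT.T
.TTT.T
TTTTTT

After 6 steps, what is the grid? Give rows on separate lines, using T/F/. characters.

Step 1: 4 trees catch fire, 1 burn out
  TTTTTT
  .FTTTT
  F.FT.T
  .FTT.T
  TTTTTT
Step 2: 5 trees catch fire, 4 burn out
  TFTTTT
  ..FTTT
  ...F.T
  ..FT.T
  TFTTTT
Step 3: 6 trees catch fire, 5 burn out
  F.FTTT
  ...FTT
  .....T
  ...F.T
  F.FTTT
Step 4: 3 trees catch fire, 6 burn out
  ...FTT
  ....FT
  .....T
  .....T
  ...FTT
Step 5: 3 trees catch fire, 3 burn out
  ....FT
  .....F
  .....T
  .....T
  ....FT
Step 6: 3 trees catch fire, 3 burn out
  .....F
  ......
  .....F
  .....T
  .....F

.....F
......
.....F
.....T
.....F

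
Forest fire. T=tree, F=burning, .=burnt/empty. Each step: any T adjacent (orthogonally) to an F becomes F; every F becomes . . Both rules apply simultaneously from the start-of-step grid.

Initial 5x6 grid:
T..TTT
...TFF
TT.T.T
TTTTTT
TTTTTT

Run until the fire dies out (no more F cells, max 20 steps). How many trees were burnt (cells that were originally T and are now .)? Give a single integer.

Step 1: +4 fires, +2 burnt (F count now 4)
Step 2: +3 fires, +4 burnt (F count now 3)
Step 3: +3 fires, +3 burnt (F count now 3)
Step 4: +3 fires, +3 burnt (F count now 3)
Step 5: +2 fires, +3 burnt (F count now 2)
Step 6: +3 fires, +2 burnt (F count now 3)
Step 7: +2 fires, +3 burnt (F count now 2)
Step 8: +0 fires, +2 burnt (F count now 0)
Fire out after step 8
Initially T: 21, now '.': 29
Total burnt (originally-T cells now '.'): 20

Answer: 20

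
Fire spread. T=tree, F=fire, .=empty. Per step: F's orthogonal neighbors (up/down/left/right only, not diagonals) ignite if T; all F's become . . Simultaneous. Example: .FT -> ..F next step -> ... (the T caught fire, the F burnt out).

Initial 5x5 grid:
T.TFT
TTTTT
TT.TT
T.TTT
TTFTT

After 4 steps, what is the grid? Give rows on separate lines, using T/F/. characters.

Step 1: 6 trees catch fire, 2 burn out
  T.F.F
  TTTFT
  TT.TT
  T.FTT
  TF.FT
Step 2: 6 trees catch fire, 6 burn out
  T....
  TTF.F
  TT.FT
  T..FT
  F...F
Step 3: 4 trees catch fire, 6 burn out
  T....
  TF...
  TT..F
  F...F
  .....
Step 4: 3 trees catch fire, 4 burn out
  T....
  F....
  FF...
  .....
  .....

T....
F....
FF...
.....
.....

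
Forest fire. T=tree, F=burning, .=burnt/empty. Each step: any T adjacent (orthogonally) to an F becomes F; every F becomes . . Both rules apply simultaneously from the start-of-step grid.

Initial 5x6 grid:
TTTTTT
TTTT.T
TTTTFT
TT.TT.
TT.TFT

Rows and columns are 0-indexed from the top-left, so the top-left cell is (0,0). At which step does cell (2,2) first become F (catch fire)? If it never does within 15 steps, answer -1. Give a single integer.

Step 1: cell (2,2)='T' (+5 fires, +2 burnt)
Step 2: cell (2,2)='F' (+4 fires, +5 burnt)
  -> target ignites at step 2
Step 3: cell (2,2)='.' (+4 fires, +4 burnt)
Step 4: cell (2,2)='.' (+5 fires, +4 burnt)
Step 5: cell (2,2)='.' (+4 fires, +5 burnt)
Step 6: cell (2,2)='.' (+2 fires, +4 burnt)
Step 7: cell (2,2)='.' (+0 fires, +2 burnt)
  fire out at step 7

2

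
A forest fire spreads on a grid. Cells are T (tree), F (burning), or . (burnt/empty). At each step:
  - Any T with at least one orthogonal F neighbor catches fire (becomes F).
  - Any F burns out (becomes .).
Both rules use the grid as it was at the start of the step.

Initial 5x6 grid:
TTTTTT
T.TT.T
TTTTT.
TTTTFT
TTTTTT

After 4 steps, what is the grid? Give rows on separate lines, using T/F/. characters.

Step 1: 4 trees catch fire, 1 burn out
  TTTTTT
  T.TT.T
  TTTTF.
  TTTF.F
  TTTTFT
Step 2: 4 trees catch fire, 4 burn out
  TTTTTT
  T.TT.T
  TTTF..
  TTF...
  TTTF.F
Step 3: 4 trees catch fire, 4 burn out
  TTTTTT
  T.TF.T
  TTF...
  TF....
  TTF...
Step 4: 5 trees catch fire, 4 burn out
  TTTFTT
  T.F..T
  TF....
  F.....
  TF....

TTTFTT
T.F..T
TF....
F.....
TF....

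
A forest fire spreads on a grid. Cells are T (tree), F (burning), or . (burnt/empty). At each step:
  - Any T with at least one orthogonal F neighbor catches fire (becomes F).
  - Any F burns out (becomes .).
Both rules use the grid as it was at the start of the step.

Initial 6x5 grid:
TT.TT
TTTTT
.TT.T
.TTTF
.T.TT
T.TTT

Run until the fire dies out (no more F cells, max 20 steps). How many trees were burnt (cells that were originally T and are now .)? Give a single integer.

Answer: 21

Derivation:
Step 1: +3 fires, +1 burnt (F count now 3)
Step 2: +4 fires, +3 burnt (F count now 4)
Step 3: +5 fires, +4 burnt (F count now 5)
Step 4: +5 fires, +5 burnt (F count now 5)
Step 5: +1 fires, +5 burnt (F count now 1)
Step 6: +2 fires, +1 burnt (F count now 2)
Step 7: +1 fires, +2 burnt (F count now 1)
Step 8: +0 fires, +1 burnt (F count now 0)
Fire out after step 8
Initially T: 22, now '.': 29
Total burnt (originally-T cells now '.'): 21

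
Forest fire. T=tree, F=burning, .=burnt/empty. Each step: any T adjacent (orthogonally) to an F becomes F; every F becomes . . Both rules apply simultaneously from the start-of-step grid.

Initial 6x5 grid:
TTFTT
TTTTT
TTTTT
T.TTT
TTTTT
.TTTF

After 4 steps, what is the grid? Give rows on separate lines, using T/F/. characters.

Step 1: 5 trees catch fire, 2 burn out
  TF.FT
  TTFTT
  TTTTT
  T.TTT
  TTTTF
  .TTF.
Step 2: 8 trees catch fire, 5 burn out
  F...F
  TF.FT
  TTFTT
  T.TTF
  TTTF.
  .TF..
Step 3: 9 trees catch fire, 8 burn out
  .....
  F...F
  TF.FF
  T.FF.
  TTF..
  .F...
Step 4: 2 trees catch fire, 9 burn out
  .....
  .....
  F....
  T....
  TF...
  .....

.....
.....
F....
T....
TF...
.....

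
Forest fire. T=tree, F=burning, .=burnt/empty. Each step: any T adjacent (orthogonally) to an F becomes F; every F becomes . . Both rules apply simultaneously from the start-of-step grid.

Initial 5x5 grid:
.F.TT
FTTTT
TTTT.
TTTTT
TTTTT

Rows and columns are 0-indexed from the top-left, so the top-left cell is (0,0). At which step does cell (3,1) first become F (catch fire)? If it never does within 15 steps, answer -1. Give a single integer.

Step 1: cell (3,1)='T' (+2 fires, +2 burnt)
Step 2: cell (3,1)='T' (+3 fires, +2 burnt)
Step 3: cell (3,1)='F' (+4 fires, +3 burnt)
  -> target ignites at step 3
Step 4: cell (3,1)='.' (+5 fires, +4 burnt)
Step 5: cell (3,1)='.' (+3 fires, +5 burnt)
Step 6: cell (3,1)='.' (+2 fires, +3 burnt)
Step 7: cell (3,1)='.' (+1 fires, +2 burnt)
Step 8: cell (3,1)='.' (+0 fires, +1 burnt)
  fire out at step 8

3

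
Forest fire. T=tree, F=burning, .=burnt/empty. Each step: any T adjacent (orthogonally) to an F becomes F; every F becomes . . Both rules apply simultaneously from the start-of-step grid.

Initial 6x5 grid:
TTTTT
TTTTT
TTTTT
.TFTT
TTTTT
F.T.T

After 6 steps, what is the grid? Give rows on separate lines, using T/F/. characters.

Step 1: 5 trees catch fire, 2 burn out
  TTTTT
  TTTTT
  TTFTT
  .F.FT
  FTFTT
  ..T.T
Step 2: 7 trees catch fire, 5 burn out
  TTTTT
  TTFTT
  TF.FT
  ....F
  .F.FT
  ..F.T
Step 3: 6 trees catch fire, 7 burn out
  TTFTT
  TF.FT
  F...F
  .....
  ....F
  ....T
Step 4: 5 trees catch fire, 6 burn out
  TF.FT
  F...F
  .....
  .....
  .....
  ....F
Step 5: 2 trees catch fire, 5 burn out
  F...F
  .....
  .....
  .....
  .....
  .....
Step 6: 0 trees catch fire, 2 burn out
  .....
  .....
  .....
  .....
  .....
  .....

.....
.....
.....
.....
.....
.....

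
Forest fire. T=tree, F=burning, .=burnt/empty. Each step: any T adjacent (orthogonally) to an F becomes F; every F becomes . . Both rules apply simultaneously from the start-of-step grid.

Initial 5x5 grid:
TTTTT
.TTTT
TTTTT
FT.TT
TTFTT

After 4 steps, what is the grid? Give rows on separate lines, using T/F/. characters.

Step 1: 5 trees catch fire, 2 burn out
  TTTTT
  .TTTT
  FTTTT
  .F.TT
  FF.FT
Step 2: 3 trees catch fire, 5 burn out
  TTTTT
  .TTTT
  .FTTT
  ...FT
  ....F
Step 3: 4 trees catch fire, 3 burn out
  TTTTT
  .FTTT
  ..FFT
  ....F
  .....
Step 4: 4 trees catch fire, 4 burn out
  TFTTT
  ..FFT
  ....F
  .....
  .....

TFTTT
..FFT
....F
.....
.....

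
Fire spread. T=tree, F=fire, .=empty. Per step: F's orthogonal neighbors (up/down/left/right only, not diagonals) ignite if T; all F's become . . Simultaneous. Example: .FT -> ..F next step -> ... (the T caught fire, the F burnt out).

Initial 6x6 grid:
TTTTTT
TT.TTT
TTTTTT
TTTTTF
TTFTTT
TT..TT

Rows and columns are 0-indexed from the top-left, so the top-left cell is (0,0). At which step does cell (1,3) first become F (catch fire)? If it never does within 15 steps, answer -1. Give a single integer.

Step 1: cell (1,3)='T' (+6 fires, +2 burnt)
Step 2: cell (1,3)='T' (+9 fires, +6 burnt)
Step 3: cell (1,3)='T' (+7 fires, +9 burnt)
Step 4: cell (1,3)='F' (+4 fires, +7 burnt)
  -> target ignites at step 4
Step 5: cell (1,3)='.' (+3 fires, +4 burnt)
Step 6: cell (1,3)='.' (+2 fires, +3 burnt)
Step 7: cell (1,3)='.' (+0 fires, +2 burnt)
  fire out at step 7

4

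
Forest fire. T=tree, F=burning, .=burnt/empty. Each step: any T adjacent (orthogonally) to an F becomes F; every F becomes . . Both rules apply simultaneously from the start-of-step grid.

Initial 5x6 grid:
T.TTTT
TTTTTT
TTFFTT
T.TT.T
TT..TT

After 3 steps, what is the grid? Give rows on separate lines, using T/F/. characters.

Step 1: 6 trees catch fire, 2 burn out
  T.TTTT
  TTFFTT
  TF..FT
  T.FF.T
  TT..TT
Step 2: 6 trees catch fire, 6 burn out
  T.FFTT
  TF..FT
  F....F
  T....T
  TT..TT
Step 3: 5 trees catch fire, 6 burn out
  T...FT
  F....F
  ......
  F....F
  TT..TT

T...FT
F....F
......
F....F
TT..TT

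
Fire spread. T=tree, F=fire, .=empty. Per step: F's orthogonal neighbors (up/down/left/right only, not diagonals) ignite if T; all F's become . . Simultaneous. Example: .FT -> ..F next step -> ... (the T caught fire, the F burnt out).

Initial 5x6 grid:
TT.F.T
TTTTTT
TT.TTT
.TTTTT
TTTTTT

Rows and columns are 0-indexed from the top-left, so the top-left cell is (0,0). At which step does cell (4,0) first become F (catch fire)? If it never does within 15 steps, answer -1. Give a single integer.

Step 1: cell (4,0)='T' (+1 fires, +1 burnt)
Step 2: cell (4,0)='T' (+3 fires, +1 burnt)
Step 3: cell (4,0)='T' (+4 fires, +3 burnt)
Step 4: cell (4,0)='T' (+8 fires, +4 burnt)
Step 5: cell (4,0)='T' (+6 fires, +8 burnt)
Step 6: cell (4,0)='T' (+2 fires, +6 burnt)
Step 7: cell (4,0)='F' (+1 fires, +2 burnt)
  -> target ignites at step 7
Step 8: cell (4,0)='.' (+0 fires, +1 burnt)
  fire out at step 8

7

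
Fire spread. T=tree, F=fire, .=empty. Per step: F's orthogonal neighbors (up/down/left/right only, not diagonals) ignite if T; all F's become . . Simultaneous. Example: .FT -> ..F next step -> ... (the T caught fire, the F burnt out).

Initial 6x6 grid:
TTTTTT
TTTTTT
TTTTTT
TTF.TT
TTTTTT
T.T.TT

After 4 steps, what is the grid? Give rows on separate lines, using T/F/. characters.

Step 1: 3 trees catch fire, 1 burn out
  TTTTTT
  TTTTTT
  TTFTTT
  TF..TT
  TTFTTT
  T.T.TT
Step 2: 7 trees catch fire, 3 burn out
  TTTTTT
  TTFTTT
  TF.FTT
  F...TT
  TF.FTT
  T.F.TT
Step 3: 7 trees catch fire, 7 burn out
  TTFTTT
  TF.FTT
  F...FT
  ....TT
  F...FT
  T...TT
Step 4: 9 trees catch fire, 7 burn out
  TF.FTT
  F...FT
  .....F
  ....FT
  .....F
  F...FT

TF.FTT
F...FT
.....F
....FT
.....F
F...FT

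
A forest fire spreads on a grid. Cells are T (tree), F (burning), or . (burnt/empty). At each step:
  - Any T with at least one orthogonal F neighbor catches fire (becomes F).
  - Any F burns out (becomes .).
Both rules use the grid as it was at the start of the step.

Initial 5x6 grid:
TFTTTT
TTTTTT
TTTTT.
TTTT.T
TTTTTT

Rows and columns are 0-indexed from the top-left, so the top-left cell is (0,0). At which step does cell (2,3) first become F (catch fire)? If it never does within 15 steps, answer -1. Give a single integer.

Step 1: cell (2,3)='T' (+3 fires, +1 burnt)
Step 2: cell (2,3)='T' (+4 fires, +3 burnt)
Step 3: cell (2,3)='T' (+5 fires, +4 burnt)
Step 4: cell (2,3)='F' (+6 fires, +5 burnt)
  -> target ignites at step 4
Step 5: cell (2,3)='.' (+5 fires, +6 burnt)
Step 6: cell (2,3)='.' (+1 fires, +5 burnt)
Step 7: cell (2,3)='.' (+1 fires, +1 burnt)
Step 8: cell (2,3)='.' (+1 fires, +1 burnt)
Step 9: cell (2,3)='.' (+1 fires, +1 burnt)
Step 10: cell (2,3)='.' (+0 fires, +1 burnt)
  fire out at step 10

4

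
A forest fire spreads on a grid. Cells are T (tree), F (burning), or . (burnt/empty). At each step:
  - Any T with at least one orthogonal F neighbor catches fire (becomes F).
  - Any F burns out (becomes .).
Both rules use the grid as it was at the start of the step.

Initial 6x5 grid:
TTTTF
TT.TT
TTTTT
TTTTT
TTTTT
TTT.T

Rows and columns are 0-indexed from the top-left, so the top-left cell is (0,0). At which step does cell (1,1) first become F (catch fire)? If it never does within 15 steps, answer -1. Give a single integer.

Step 1: cell (1,1)='T' (+2 fires, +1 burnt)
Step 2: cell (1,1)='T' (+3 fires, +2 burnt)
Step 3: cell (1,1)='T' (+3 fires, +3 burnt)
Step 4: cell (1,1)='F' (+5 fires, +3 burnt)
  -> target ignites at step 4
Step 5: cell (1,1)='.' (+5 fires, +5 burnt)
Step 6: cell (1,1)='.' (+3 fires, +5 burnt)
Step 7: cell (1,1)='.' (+3 fires, +3 burnt)
Step 8: cell (1,1)='.' (+2 fires, +3 burnt)
Step 9: cell (1,1)='.' (+1 fires, +2 burnt)
Step 10: cell (1,1)='.' (+0 fires, +1 burnt)
  fire out at step 10

4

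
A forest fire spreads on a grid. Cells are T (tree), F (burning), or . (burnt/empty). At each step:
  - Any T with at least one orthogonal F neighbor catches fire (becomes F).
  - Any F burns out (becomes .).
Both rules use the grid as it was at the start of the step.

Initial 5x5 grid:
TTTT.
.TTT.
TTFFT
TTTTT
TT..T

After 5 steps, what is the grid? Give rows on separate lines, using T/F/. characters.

Step 1: 6 trees catch fire, 2 burn out
  TTTT.
  .TFF.
  TF..F
  TTFFT
  TT..T
Step 2: 6 trees catch fire, 6 burn out
  TTFF.
  .F...
  F....
  TF..F
  TT..T
Step 3: 4 trees catch fire, 6 burn out
  TF...
  .....
  .....
  F....
  TF..F
Step 4: 2 trees catch fire, 4 burn out
  F....
  .....
  .....
  .....
  F....
Step 5: 0 trees catch fire, 2 burn out
  .....
  .....
  .....
  .....
  .....

.....
.....
.....
.....
.....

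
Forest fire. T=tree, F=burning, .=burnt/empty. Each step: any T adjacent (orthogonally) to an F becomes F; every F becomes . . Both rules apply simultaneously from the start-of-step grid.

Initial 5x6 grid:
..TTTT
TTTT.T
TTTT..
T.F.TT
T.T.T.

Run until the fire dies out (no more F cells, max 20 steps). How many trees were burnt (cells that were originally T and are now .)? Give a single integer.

Step 1: +2 fires, +1 burnt (F count now 2)
Step 2: +3 fires, +2 burnt (F count now 3)
Step 3: +4 fires, +3 burnt (F count now 4)
Step 4: +3 fires, +4 burnt (F count now 3)
Step 5: +2 fires, +3 burnt (F count now 2)
Step 6: +1 fires, +2 burnt (F count now 1)
Step 7: +1 fires, +1 burnt (F count now 1)
Step 8: +0 fires, +1 burnt (F count now 0)
Fire out after step 8
Initially T: 19, now '.': 27
Total burnt (originally-T cells now '.'): 16

Answer: 16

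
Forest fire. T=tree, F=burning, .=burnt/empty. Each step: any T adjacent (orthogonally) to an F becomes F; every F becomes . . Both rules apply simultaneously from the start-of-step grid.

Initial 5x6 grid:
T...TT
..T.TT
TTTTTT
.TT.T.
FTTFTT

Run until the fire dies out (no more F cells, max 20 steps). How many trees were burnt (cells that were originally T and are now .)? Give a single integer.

Answer: 18

Derivation:
Step 1: +3 fires, +2 burnt (F count now 3)
Step 2: +4 fires, +3 burnt (F count now 4)
Step 3: +3 fires, +4 burnt (F count now 3)
Step 4: +5 fires, +3 burnt (F count now 5)
Step 5: +2 fires, +5 burnt (F count now 2)
Step 6: +1 fires, +2 burnt (F count now 1)
Step 7: +0 fires, +1 burnt (F count now 0)
Fire out after step 7
Initially T: 19, now '.': 29
Total burnt (originally-T cells now '.'): 18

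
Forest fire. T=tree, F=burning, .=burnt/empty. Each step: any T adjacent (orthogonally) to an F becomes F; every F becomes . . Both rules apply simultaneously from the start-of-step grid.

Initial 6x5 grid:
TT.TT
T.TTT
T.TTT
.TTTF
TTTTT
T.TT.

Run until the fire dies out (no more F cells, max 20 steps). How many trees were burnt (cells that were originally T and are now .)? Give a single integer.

Step 1: +3 fires, +1 burnt (F count now 3)
Step 2: +4 fires, +3 burnt (F count now 4)
Step 3: +6 fires, +4 burnt (F count now 6)
Step 4: +4 fires, +6 burnt (F count now 4)
Step 5: +1 fires, +4 burnt (F count now 1)
Step 6: +1 fires, +1 burnt (F count now 1)
Step 7: +0 fires, +1 burnt (F count now 0)
Fire out after step 7
Initially T: 23, now '.': 26
Total burnt (originally-T cells now '.'): 19

Answer: 19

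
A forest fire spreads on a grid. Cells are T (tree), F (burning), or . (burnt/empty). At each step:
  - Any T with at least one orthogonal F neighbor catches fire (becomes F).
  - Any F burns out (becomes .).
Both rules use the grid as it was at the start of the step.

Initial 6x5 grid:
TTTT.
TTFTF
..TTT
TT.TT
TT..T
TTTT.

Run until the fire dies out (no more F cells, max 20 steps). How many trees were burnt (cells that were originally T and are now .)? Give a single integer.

Step 1: +5 fires, +2 burnt (F count now 5)
Step 2: +5 fires, +5 burnt (F count now 5)
Step 3: +3 fires, +5 burnt (F count now 3)
Step 4: +0 fires, +3 burnt (F count now 0)
Fire out after step 4
Initially T: 21, now '.': 22
Total burnt (originally-T cells now '.'): 13

Answer: 13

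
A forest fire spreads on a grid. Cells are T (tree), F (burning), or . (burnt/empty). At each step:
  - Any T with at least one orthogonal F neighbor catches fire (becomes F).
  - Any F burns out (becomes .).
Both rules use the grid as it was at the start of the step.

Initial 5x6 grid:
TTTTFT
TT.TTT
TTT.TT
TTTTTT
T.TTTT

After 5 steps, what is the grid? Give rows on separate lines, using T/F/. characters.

Step 1: 3 trees catch fire, 1 burn out
  TTTF.F
  TT.TFT
  TTT.TT
  TTTTTT
  T.TTTT
Step 2: 4 trees catch fire, 3 burn out
  TTF...
  TT.F.F
  TTT.FT
  TTTTTT
  T.TTTT
Step 3: 3 trees catch fire, 4 burn out
  TF....
  TT....
  TTT..F
  TTTTFT
  T.TTTT
Step 4: 5 trees catch fire, 3 burn out
  F.....
  TF....
  TTT...
  TTTF.F
  T.TTFT
Step 5: 5 trees catch fire, 5 burn out
  ......
  F.....
  TFT...
  TTF...
  T.TF.F

......
F.....
TFT...
TTF...
T.TF.F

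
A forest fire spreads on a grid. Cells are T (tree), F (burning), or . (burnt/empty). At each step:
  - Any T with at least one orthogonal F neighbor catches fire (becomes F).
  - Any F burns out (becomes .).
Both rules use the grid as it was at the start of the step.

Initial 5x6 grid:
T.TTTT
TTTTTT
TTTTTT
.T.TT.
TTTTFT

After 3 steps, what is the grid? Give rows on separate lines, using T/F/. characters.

Step 1: 3 trees catch fire, 1 burn out
  T.TTTT
  TTTTTT
  TTTTTT
  .T.TF.
  TTTF.F
Step 2: 3 trees catch fire, 3 burn out
  T.TTTT
  TTTTTT
  TTTTFT
  .T.F..
  TTF...
Step 3: 4 trees catch fire, 3 burn out
  T.TTTT
  TTTTFT
  TTTF.F
  .T....
  TF....

T.TTTT
TTTTFT
TTTF.F
.T....
TF....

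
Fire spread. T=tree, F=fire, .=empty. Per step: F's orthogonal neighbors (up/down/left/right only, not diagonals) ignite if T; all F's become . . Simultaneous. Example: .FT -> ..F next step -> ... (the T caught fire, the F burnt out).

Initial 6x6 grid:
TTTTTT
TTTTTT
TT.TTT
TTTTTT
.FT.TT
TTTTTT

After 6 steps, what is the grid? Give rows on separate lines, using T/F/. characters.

Step 1: 3 trees catch fire, 1 burn out
  TTTTTT
  TTTTTT
  TT.TTT
  TFTTTT
  ..F.TT
  TFTTTT
Step 2: 5 trees catch fire, 3 burn out
  TTTTTT
  TTTTTT
  TF.TTT
  F.FTTT
  ....TT
  F.FTTT
Step 3: 4 trees catch fire, 5 burn out
  TTTTTT
  TFTTTT
  F..TTT
  ...FTT
  ....TT
  ...FTT
Step 4: 6 trees catch fire, 4 burn out
  TFTTTT
  F.FTTT
  ...FTT
  ....FT
  ....TT
  ....FT
Step 5: 7 trees catch fire, 6 burn out
  F.FTTT
  ...FTT
  ....FT
  .....F
  ....FT
  .....F
Step 6: 4 trees catch fire, 7 burn out
  ...FTT
  ....FT
  .....F
  ......
  .....F
  ......

...FTT
....FT
.....F
......
.....F
......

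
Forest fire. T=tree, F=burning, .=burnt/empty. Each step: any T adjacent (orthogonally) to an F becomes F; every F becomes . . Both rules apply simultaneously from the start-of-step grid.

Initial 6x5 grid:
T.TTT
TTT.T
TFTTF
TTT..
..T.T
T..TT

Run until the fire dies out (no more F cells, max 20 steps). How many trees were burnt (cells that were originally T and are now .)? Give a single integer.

Answer: 15

Derivation:
Step 1: +6 fires, +2 burnt (F count now 6)
Step 2: +5 fires, +6 burnt (F count now 5)
Step 3: +4 fires, +5 burnt (F count now 4)
Step 4: +0 fires, +4 burnt (F count now 0)
Fire out after step 4
Initially T: 19, now '.': 26
Total burnt (originally-T cells now '.'): 15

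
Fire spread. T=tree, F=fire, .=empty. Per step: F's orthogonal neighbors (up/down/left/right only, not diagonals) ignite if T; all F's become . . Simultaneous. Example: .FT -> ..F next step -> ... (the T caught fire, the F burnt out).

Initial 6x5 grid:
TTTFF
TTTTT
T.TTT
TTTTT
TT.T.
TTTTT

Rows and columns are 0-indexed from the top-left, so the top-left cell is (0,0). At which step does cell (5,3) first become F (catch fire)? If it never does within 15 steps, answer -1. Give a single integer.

Step 1: cell (5,3)='T' (+3 fires, +2 burnt)
Step 2: cell (5,3)='T' (+4 fires, +3 burnt)
Step 3: cell (5,3)='T' (+5 fires, +4 burnt)
Step 4: cell (5,3)='T' (+3 fires, +5 burnt)
Step 5: cell (5,3)='F' (+3 fires, +3 burnt)
  -> target ignites at step 5
Step 6: cell (5,3)='.' (+4 fires, +3 burnt)
Step 7: cell (5,3)='.' (+2 fires, +4 burnt)
Step 8: cell (5,3)='.' (+1 fires, +2 burnt)
Step 9: cell (5,3)='.' (+0 fires, +1 burnt)
  fire out at step 9

5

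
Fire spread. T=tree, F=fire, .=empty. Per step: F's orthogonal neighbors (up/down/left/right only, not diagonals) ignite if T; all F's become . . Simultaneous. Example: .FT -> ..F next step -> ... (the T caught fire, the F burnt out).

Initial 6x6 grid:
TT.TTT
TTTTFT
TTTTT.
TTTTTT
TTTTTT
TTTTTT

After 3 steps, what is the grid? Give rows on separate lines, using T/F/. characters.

Step 1: 4 trees catch fire, 1 burn out
  TT.TFT
  TTTF.F
  TTTTF.
  TTTTTT
  TTTTTT
  TTTTTT
Step 2: 5 trees catch fire, 4 burn out
  TT.F.F
  TTF...
  TTTF..
  TTTTFT
  TTTTTT
  TTTTTT
Step 3: 5 trees catch fire, 5 burn out
  TT....
  TF....
  TTF...
  TTTF.F
  TTTTFT
  TTTTTT

TT....
TF....
TTF...
TTTF.F
TTTTFT
TTTTTT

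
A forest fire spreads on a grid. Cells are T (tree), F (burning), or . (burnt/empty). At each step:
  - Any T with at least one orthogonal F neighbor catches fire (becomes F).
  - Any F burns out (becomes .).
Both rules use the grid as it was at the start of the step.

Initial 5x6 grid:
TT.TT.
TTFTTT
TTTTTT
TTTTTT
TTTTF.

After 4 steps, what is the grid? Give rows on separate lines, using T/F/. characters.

Step 1: 5 trees catch fire, 2 burn out
  TT.TT.
  TF.FTT
  TTFTTT
  TTTTFT
  TTTF..
Step 2: 11 trees catch fire, 5 burn out
  TF.FT.
  F...FT
  TF.FFT
  TTFF.F
  TTF...
Step 3: 7 trees catch fire, 11 burn out
  F...F.
  .....F
  F....F
  TF....
  TF....
Step 4: 2 trees catch fire, 7 burn out
  ......
  ......
  ......
  F.....
  F.....

......
......
......
F.....
F.....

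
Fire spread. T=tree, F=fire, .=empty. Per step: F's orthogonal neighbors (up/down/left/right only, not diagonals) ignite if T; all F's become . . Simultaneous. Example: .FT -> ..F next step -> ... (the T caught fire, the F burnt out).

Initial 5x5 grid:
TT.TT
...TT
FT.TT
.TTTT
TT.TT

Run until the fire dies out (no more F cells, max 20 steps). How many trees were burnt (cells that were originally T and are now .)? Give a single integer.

Step 1: +1 fires, +1 burnt (F count now 1)
Step 2: +1 fires, +1 burnt (F count now 1)
Step 3: +2 fires, +1 burnt (F count now 2)
Step 4: +2 fires, +2 burnt (F count now 2)
Step 5: +3 fires, +2 burnt (F count now 3)
Step 6: +3 fires, +3 burnt (F count now 3)
Step 7: +2 fires, +3 burnt (F count now 2)
Step 8: +1 fires, +2 burnt (F count now 1)
Step 9: +0 fires, +1 burnt (F count now 0)
Fire out after step 9
Initially T: 17, now '.': 23
Total burnt (originally-T cells now '.'): 15

Answer: 15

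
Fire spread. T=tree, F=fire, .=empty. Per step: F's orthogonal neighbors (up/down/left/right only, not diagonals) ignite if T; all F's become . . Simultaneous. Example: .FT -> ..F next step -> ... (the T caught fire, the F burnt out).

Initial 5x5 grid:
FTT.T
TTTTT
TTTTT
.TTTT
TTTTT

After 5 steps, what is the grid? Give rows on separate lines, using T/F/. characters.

Step 1: 2 trees catch fire, 1 burn out
  .FT.T
  FTTTT
  TTTTT
  .TTTT
  TTTTT
Step 2: 3 trees catch fire, 2 burn out
  ..F.T
  .FTTT
  FTTTT
  .TTTT
  TTTTT
Step 3: 2 trees catch fire, 3 burn out
  ....T
  ..FTT
  .FTTT
  .TTTT
  TTTTT
Step 4: 3 trees catch fire, 2 burn out
  ....T
  ...FT
  ..FTT
  .FTTT
  TTTTT
Step 5: 4 trees catch fire, 3 burn out
  ....T
  ....F
  ...FT
  ..FTT
  TFTTT

....T
....F
...FT
..FTT
TFTTT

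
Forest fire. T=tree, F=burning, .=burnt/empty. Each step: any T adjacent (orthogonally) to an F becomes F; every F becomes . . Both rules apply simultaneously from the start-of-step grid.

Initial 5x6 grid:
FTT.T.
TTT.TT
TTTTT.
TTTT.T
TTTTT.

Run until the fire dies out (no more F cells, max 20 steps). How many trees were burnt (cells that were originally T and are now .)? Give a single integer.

Step 1: +2 fires, +1 burnt (F count now 2)
Step 2: +3 fires, +2 burnt (F count now 3)
Step 3: +3 fires, +3 burnt (F count now 3)
Step 4: +3 fires, +3 burnt (F count now 3)
Step 5: +3 fires, +3 burnt (F count now 3)
Step 6: +3 fires, +3 burnt (F count now 3)
Step 7: +2 fires, +3 burnt (F count now 2)
Step 8: +3 fires, +2 burnt (F count now 3)
Step 9: +0 fires, +3 burnt (F count now 0)
Fire out after step 9
Initially T: 23, now '.': 29
Total burnt (originally-T cells now '.'): 22

Answer: 22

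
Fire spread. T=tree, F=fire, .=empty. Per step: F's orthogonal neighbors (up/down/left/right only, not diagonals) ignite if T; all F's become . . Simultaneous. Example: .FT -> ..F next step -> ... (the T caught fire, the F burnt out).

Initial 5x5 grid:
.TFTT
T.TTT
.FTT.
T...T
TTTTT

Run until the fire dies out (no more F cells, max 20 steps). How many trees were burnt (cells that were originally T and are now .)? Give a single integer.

Step 1: +4 fires, +2 burnt (F count now 4)
Step 2: +3 fires, +4 burnt (F count now 3)
Step 3: +1 fires, +3 burnt (F count now 1)
Step 4: +0 fires, +1 burnt (F count now 0)
Fire out after step 4
Initially T: 16, now '.': 17
Total burnt (originally-T cells now '.'): 8

Answer: 8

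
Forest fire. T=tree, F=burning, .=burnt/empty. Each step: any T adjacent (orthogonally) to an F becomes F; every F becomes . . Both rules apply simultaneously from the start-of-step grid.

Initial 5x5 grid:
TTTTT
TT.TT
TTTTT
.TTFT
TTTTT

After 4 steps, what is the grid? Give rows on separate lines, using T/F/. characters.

Step 1: 4 trees catch fire, 1 burn out
  TTTTT
  TT.TT
  TTTFT
  .TF.F
  TTTFT
Step 2: 6 trees catch fire, 4 burn out
  TTTTT
  TT.FT
  TTF.F
  .F...
  TTF.F
Step 3: 4 trees catch fire, 6 burn out
  TTTFT
  TT..F
  TF...
  .....
  TF...
Step 4: 5 trees catch fire, 4 burn out
  TTF.F
  TF...
  F....
  .....
  F....

TTF.F
TF...
F....
.....
F....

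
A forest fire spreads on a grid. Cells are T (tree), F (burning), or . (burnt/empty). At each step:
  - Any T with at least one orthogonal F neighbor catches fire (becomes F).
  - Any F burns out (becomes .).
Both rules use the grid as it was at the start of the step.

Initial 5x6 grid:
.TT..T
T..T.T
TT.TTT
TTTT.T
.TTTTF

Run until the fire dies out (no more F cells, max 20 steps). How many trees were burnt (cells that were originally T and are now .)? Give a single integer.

Step 1: +2 fires, +1 burnt (F count now 2)
Step 2: +2 fires, +2 burnt (F count now 2)
Step 3: +4 fires, +2 burnt (F count now 4)
Step 4: +4 fires, +4 burnt (F count now 4)
Step 5: +2 fires, +4 burnt (F count now 2)
Step 6: +2 fires, +2 burnt (F count now 2)
Step 7: +1 fires, +2 burnt (F count now 1)
Step 8: +1 fires, +1 burnt (F count now 1)
Step 9: +0 fires, +1 burnt (F count now 0)
Fire out after step 9
Initially T: 20, now '.': 28
Total burnt (originally-T cells now '.'): 18

Answer: 18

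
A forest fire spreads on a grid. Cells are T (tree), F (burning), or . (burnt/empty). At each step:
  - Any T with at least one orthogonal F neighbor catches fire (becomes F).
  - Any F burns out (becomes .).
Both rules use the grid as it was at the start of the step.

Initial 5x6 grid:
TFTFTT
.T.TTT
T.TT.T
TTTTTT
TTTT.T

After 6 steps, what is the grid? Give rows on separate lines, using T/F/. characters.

Step 1: 5 trees catch fire, 2 burn out
  F.F.FT
  .F.FTT
  T.TT.T
  TTTTTT
  TTTT.T
Step 2: 3 trees catch fire, 5 burn out
  .....F
  ....FT
  T.TF.T
  TTTTTT
  TTTT.T
Step 3: 3 trees catch fire, 3 burn out
  ......
  .....F
  T.F..T
  TTTFTT
  TTTT.T
Step 4: 4 trees catch fire, 3 burn out
  ......
  ......
  T....F
  TTF.FT
  TTTF.T
Step 5: 3 trees catch fire, 4 burn out
  ......
  ......
  T.....
  TF...F
  TTF..T
Step 6: 3 trees catch fire, 3 burn out
  ......
  ......
  T.....
  F.....
  TF...F

......
......
T.....
F.....
TF...F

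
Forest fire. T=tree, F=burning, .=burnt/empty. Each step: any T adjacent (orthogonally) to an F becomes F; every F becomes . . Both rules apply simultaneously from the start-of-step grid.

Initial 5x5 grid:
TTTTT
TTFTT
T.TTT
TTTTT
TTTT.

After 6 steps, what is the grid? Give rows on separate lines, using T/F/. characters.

Step 1: 4 trees catch fire, 1 burn out
  TTFTT
  TF.FT
  T.FTT
  TTTTT
  TTTT.
Step 2: 6 trees catch fire, 4 burn out
  TF.FT
  F...F
  T..FT
  TTFTT
  TTTT.
Step 3: 7 trees catch fire, 6 burn out
  F...F
  .....
  F...F
  TF.FT
  TTFT.
Step 4: 4 trees catch fire, 7 burn out
  .....
  .....
  .....
  F...F
  TF.F.
Step 5: 1 trees catch fire, 4 burn out
  .....
  .....
  .....
  .....
  F....
Step 6: 0 trees catch fire, 1 burn out
  .....
  .....
  .....
  .....
  .....

.....
.....
.....
.....
.....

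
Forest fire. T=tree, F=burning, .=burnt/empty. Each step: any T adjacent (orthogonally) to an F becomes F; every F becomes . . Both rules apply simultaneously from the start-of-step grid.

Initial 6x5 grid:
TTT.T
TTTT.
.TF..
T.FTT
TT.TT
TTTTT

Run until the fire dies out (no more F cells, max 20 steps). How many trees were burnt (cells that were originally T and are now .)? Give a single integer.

Answer: 20

Derivation:
Step 1: +3 fires, +2 burnt (F count now 3)
Step 2: +5 fires, +3 burnt (F count now 5)
Step 3: +4 fires, +5 burnt (F count now 4)
Step 4: +3 fires, +4 burnt (F count now 3)
Step 5: +1 fires, +3 burnt (F count now 1)
Step 6: +2 fires, +1 burnt (F count now 2)
Step 7: +1 fires, +2 burnt (F count now 1)
Step 8: +1 fires, +1 burnt (F count now 1)
Step 9: +0 fires, +1 burnt (F count now 0)
Fire out after step 9
Initially T: 21, now '.': 29
Total burnt (originally-T cells now '.'): 20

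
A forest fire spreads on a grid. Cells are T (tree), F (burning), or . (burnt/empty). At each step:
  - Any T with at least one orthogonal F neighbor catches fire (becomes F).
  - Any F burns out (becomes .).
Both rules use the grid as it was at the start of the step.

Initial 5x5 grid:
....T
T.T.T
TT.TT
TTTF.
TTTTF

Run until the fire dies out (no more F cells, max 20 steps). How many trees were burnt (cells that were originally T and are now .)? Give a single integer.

Answer: 14

Derivation:
Step 1: +3 fires, +2 burnt (F count now 3)
Step 2: +3 fires, +3 burnt (F count now 3)
Step 3: +4 fires, +3 burnt (F count now 4)
Step 4: +3 fires, +4 burnt (F count now 3)
Step 5: +1 fires, +3 burnt (F count now 1)
Step 6: +0 fires, +1 burnt (F count now 0)
Fire out after step 6
Initially T: 15, now '.': 24
Total burnt (originally-T cells now '.'): 14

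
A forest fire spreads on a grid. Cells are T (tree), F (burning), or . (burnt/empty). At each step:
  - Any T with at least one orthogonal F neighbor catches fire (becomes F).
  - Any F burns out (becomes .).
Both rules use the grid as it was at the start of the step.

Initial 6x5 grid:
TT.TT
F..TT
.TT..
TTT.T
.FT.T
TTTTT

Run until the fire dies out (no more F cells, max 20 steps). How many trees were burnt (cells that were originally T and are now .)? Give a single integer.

Answer: 15

Derivation:
Step 1: +4 fires, +2 burnt (F count now 4)
Step 2: +6 fires, +4 burnt (F count now 6)
Step 3: +2 fires, +6 burnt (F count now 2)
Step 4: +1 fires, +2 burnt (F count now 1)
Step 5: +1 fires, +1 burnt (F count now 1)
Step 6: +1 fires, +1 burnt (F count now 1)
Step 7: +0 fires, +1 burnt (F count now 0)
Fire out after step 7
Initially T: 19, now '.': 26
Total burnt (originally-T cells now '.'): 15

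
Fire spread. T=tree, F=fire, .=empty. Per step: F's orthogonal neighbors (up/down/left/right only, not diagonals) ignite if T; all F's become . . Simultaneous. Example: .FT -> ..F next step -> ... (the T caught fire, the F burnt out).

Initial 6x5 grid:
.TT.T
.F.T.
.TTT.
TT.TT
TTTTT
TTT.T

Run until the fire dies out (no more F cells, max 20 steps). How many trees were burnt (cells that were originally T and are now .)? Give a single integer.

Answer: 19

Derivation:
Step 1: +2 fires, +1 burnt (F count now 2)
Step 2: +3 fires, +2 burnt (F count now 3)
Step 3: +3 fires, +3 burnt (F count now 3)
Step 4: +5 fires, +3 burnt (F count now 5)
Step 5: +4 fires, +5 burnt (F count now 4)
Step 6: +1 fires, +4 burnt (F count now 1)
Step 7: +1 fires, +1 burnt (F count now 1)
Step 8: +0 fires, +1 burnt (F count now 0)
Fire out after step 8
Initially T: 20, now '.': 29
Total burnt (originally-T cells now '.'): 19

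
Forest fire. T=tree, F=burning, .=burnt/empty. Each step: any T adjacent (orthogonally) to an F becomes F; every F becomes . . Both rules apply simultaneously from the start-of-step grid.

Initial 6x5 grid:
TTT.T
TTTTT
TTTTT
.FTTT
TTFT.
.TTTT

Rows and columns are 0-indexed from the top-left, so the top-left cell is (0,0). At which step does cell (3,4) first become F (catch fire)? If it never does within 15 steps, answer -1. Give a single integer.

Step 1: cell (3,4)='T' (+5 fires, +2 burnt)
Step 2: cell (3,4)='T' (+7 fires, +5 burnt)
Step 3: cell (3,4)='F' (+6 fires, +7 burnt)
  -> target ignites at step 3
Step 4: cell (3,4)='.' (+4 fires, +6 burnt)
Step 5: cell (3,4)='.' (+1 fires, +4 burnt)
Step 6: cell (3,4)='.' (+1 fires, +1 burnt)
Step 7: cell (3,4)='.' (+0 fires, +1 burnt)
  fire out at step 7

3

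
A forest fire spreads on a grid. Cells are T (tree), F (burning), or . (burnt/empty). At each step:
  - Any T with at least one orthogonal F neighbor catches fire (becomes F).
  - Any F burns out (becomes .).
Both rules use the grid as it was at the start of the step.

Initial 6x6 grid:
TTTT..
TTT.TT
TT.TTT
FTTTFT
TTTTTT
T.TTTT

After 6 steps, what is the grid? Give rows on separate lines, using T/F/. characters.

Step 1: 7 trees catch fire, 2 burn out
  TTTT..
  TTT.TT
  FT.TFT
  .FTF.F
  FTTTFT
  T.TTTT
Step 2: 11 trees catch fire, 7 burn out
  TTTT..
  FTT.FT
  .F.F.F
  ..F...
  .FTF.F
  F.TTFT
Step 3: 6 trees catch fire, 11 burn out
  FTTT..
  .FT..F
  ......
  ......
  ..F...
  ..TF.F
Step 4: 3 trees catch fire, 6 burn out
  .FTT..
  ..F...
  ......
  ......
  ......
  ..F...
Step 5: 1 trees catch fire, 3 burn out
  ..FT..
  ......
  ......
  ......
  ......
  ......
Step 6: 1 trees catch fire, 1 burn out
  ...F..
  ......
  ......
  ......
  ......
  ......

...F..
......
......
......
......
......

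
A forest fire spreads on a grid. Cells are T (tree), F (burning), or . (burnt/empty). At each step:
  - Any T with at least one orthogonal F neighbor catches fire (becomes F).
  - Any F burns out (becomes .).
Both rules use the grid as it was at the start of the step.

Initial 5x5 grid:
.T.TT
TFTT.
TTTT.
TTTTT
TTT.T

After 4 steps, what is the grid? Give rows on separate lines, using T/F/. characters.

Step 1: 4 trees catch fire, 1 burn out
  .F.TT
  F.FT.
  TFTT.
  TTTTT
  TTT.T
Step 2: 4 trees catch fire, 4 burn out
  ...TT
  ...F.
  F.FT.
  TFTTT
  TTT.T
Step 3: 5 trees catch fire, 4 burn out
  ...FT
  .....
  ...F.
  F.FTT
  TFT.T
Step 4: 4 trees catch fire, 5 burn out
  ....F
  .....
  .....
  ...FT
  F.F.T

....F
.....
.....
...FT
F.F.T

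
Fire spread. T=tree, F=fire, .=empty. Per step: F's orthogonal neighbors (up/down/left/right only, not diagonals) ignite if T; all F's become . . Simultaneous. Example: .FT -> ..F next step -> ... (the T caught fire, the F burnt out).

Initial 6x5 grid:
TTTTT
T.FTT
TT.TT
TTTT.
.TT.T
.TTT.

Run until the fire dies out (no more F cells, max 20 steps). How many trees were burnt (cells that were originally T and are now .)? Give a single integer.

Answer: 21

Derivation:
Step 1: +2 fires, +1 burnt (F count now 2)
Step 2: +4 fires, +2 burnt (F count now 4)
Step 3: +4 fires, +4 burnt (F count now 4)
Step 4: +2 fires, +4 burnt (F count now 2)
Step 5: +3 fires, +2 burnt (F count now 3)
Step 6: +4 fires, +3 burnt (F count now 4)
Step 7: +2 fires, +4 burnt (F count now 2)
Step 8: +0 fires, +2 burnt (F count now 0)
Fire out after step 8
Initially T: 22, now '.': 29
Total burnt (originally-T cells now '.'): 21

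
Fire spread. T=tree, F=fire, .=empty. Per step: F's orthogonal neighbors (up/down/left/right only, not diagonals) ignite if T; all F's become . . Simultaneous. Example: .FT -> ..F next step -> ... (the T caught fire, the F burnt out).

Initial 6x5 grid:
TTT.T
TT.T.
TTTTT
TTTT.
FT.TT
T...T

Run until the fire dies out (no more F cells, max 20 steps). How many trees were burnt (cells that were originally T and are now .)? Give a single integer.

Answer: 20

Derivation:
Step 1: +3 fires, +1 burnt (F count now 3)
Step 2: +2 fires, +3 burnt (F count now 2)
Step 3: +3 fires, +2 burnt (F count now 3)
Step 4: +4 fires, +3 burnt (F count now 4)
Step 5: +3 fires, +4 burnt (F count now 3)
Step 6: +4 fires, +3 burnt (F count now 4)
Step 7: +1 fires, +4 burnt (F count now 1)
Step 8: +0 fires, +1 burnt (F count now 0)
Fire out after step 8
Initially T: 21, now '.': 29
Total burnt (originally-T cells now '.'): 20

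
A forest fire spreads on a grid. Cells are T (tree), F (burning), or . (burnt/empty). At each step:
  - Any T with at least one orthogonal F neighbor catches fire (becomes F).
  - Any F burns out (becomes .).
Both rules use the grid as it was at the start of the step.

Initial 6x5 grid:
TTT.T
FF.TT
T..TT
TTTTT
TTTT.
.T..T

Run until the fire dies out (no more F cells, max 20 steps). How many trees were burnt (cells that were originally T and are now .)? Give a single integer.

Step 1: +3 fires, +2 burnt (F count now 3)
Step 2: +2 fires, +3 burnt (F count now 2)
Step 3: +2 fires, +2 burnt (F count now 2)
Step 4: +2 fires, +2 burnt (F count now 2)
Step 5: +3 fires, +2 burnt (F count now 3)
Step 6: +3 fires, +3 burnt (F count now 3)
Step 7: +2 fires, +3 burnt (F count now 2)
Step 8: +1 fires, +2 burnt (F count now 1)
Step 9: +1 fires, +1 burnt (F count now 1)
Step 10: +0 fires, +1 burnt (F count now 0)
Fire out after step 10
Initially T: 20, now '.': 29
Total burnt (originally-T cells now '.'): 19

Answer: 19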